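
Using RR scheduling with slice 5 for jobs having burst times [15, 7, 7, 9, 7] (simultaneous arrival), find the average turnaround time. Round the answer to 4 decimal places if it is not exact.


Time quantum = 5
Execution trace:
  J1 runs 5 units, time = 5
  J2 runs 5 units, time = 10
  J3 runs 5 units, time = 15
  J4 runs 5 units, time = 20
  J5 runs 5 units, time = 25
  J1 runs 5 units, time = 30
  J2 runs 2 units, time = 32
  J3 runs 2 units, time = 34
  J4 runs 4 units, time = 38
  J5 runs 2 units, time = 40
  J1 runs 5 units, time = 45
Finish times: [45, 32, 34, 38, 40]
Average turnaround = 189/5 = 37.8

37.8


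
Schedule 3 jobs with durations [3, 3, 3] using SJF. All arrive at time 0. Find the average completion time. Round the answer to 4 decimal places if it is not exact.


SJF order (ascending): [3, 3, 3]
Completion times:
  Job 1: burst=3, C=3
  Job 2: burst=3, C=6
  Job 3: burst=3, C=9
Average completion = 18/3 = 6.0

6.0


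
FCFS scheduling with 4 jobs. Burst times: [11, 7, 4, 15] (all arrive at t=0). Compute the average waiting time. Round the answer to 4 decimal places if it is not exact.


FCFS order (as given): [11, 7, 4, 15]
Waiting times:
  Job 1: wait = 0
  Job 2: wait = 11
  Job 3: wait = 18
  Job 4: wait = 22
Sum of waiting times = 51
Average waiting time = 51/4 = 12.75

12.75


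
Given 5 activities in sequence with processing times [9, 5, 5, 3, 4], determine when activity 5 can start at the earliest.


Activity 5 starts after activities 1 through 4 complete.
Predecessor durations: [9, 5, 5, 3]
ES = 9 + 5 + 5 + 3 = 22

22


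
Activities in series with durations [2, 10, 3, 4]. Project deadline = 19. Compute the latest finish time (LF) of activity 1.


LF(activity 1) = deadline - sum of successor durations
Successors: activities 2 through 4 with durations [10, 3, 4]
Sum of successor durations = 17
LF = 19 - 17 = 2

2


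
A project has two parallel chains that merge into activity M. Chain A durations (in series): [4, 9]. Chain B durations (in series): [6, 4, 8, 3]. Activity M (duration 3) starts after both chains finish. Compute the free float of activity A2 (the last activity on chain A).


ES(A2) = sum of predecessors on chain A = 4
EF(A2) = ES + duration = 4 + 9 = 13
Successor of A2 is M. ES(M) = max(sum(A), sum(B)) = max(13, 21) = 21
Free float = ES(successor) - EF(current) = 21 - 13 = 8

8


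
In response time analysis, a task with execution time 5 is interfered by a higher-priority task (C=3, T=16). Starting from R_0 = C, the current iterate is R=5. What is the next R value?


R_next = C + ceil(R_prev / T_hp) * C_hp
ceil(5 / 16) = ceil(0.3125) = 1
Interference = 1 * 3 = 3
R_next = 5 + 3 = 8

8


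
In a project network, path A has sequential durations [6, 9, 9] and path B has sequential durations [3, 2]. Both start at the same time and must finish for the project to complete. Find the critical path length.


Path A total = 6 + 9 + 9 = 24
Path B total = 3 + 2 = 5
Critical path = longest path = max(24, 5) = 24

24


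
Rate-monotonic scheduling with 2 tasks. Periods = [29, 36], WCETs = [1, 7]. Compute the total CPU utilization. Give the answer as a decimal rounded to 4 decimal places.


Compute individual utilizations (exact fractions):
  Task 1: C/T = 1/29 (approx. 0.0345)
  Task 2: C/T = 7/36 (approx. 0.1944)
Total utilization U = 1/29 + 7/36 = 239/1044
Rounded to 4 decimal places: U = 0.2289
RM (Liu & Layland) bound for 2 tasks = 0.828427; compare with U = 239/1044 (approx. 0.228927)
U <= bound, so schedulable by RM sufficient condition.

0.2289


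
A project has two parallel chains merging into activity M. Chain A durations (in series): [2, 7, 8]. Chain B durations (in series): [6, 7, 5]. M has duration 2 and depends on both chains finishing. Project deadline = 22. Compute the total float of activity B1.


Forward pass: ES(B1) = sum of predecessors on chain B = 0
EF = ES + duration = 0 + 6 = 6
Backward pass: LF(M) = deadline = 22; LS(M) = 22 - 2 = 20
LF(B1) = LS(M) - sum(successors on chain B) = 20 - 12 = 8
LS = LF - duration = 8 - 6 = 2
Total float = LS - ES = 2 - 0 = 2

2


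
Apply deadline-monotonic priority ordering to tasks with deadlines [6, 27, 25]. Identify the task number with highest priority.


Sort tasks by relative deadline (ascending):
  Task 1: deadline = 6
  Task 3: deadline = 25
  Task 2: deadline = 27
Priority order (highest first): [1, 3, 2]
Highest priority task = 1

1


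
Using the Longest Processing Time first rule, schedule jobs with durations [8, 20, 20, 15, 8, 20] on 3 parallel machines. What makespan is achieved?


Sort jobs in decreasing order (LPT): [20, 20, 20, 15, 8, 8]
Assign each job to the least loaded machine:
  Machine 1: jobs [20, 15], load = 35
  Machine 2: jobs [20, 8], load = 28
  Machine 3: jobs [20, 8], load = 28
Makespan = max load = 35

35


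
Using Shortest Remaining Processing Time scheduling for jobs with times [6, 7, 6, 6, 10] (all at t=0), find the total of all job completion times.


Since all jobs arrive at t=0, SRPT equals SPT ordering.
SPT order: [6, 6, 6, 7, 10]
Completion times:
  Job 1: p=6, C=6
  Job 2: p=6, C=12
  Job 3: p=6, C=18
  Job 4: p=7, C=25
  Job 5: p=10, C=35
Total completion time = 6 + 12 + 18 + 25 + 35 = 96

96


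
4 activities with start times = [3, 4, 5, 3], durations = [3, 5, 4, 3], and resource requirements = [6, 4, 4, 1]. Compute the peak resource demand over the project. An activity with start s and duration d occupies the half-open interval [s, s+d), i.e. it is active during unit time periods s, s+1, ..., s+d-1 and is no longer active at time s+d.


Each activity i is active on [start_i, start_i + duration_i).
Compute total resource usage per time slot:
  t=0: active resources = [], total = 0
  t=1: active resources = [], total = 0
  t=2: active resources = [], total = 0
  t=3: active resources = [6, 1], total = 7
  t=4: active resources = [6, 4, 1], total = 11
  t=5: active resources = [6, 4, 4, 1], total = 15
  t=6: active resources = [4, 4], total = 8
  t=7: active resources = [4, 4], total = 8
  t=8: active resources = [4, 4], total = 8
Peak resource demand = 15

15


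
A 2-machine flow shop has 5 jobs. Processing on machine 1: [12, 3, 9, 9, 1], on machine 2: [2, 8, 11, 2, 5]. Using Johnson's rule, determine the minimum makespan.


Apply Johnson's rule:
  Group 1 (a <= b): [(5, 1, 5), (2, 3, 8), (3, 9, 11)]
  Group 2 (a > b): [(1, 12, 2), (4, 9, 2)]
Optimal job order: [5, 2, 3, 1, 4]
Schedule:
  Job 5: M1 done at 1, M2 done at 6
  Job 2: M1 done at 4, M2 done at 14
  Job 3: M1 done at 13, M2 done at 25
  Job 1: M1 done at 25, M2 done at 27
  Job 4: M1 done at 34, M2 done at 36
Makespan = 36

36


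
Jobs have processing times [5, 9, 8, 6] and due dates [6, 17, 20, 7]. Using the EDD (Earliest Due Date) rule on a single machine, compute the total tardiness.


Sort by due date (EDD order): [(5, 6), (6, 7), (9, 17), (8, 20)]
Compute completion times and tardiness:
  Job 1: p=5, d=6, C=5, tardiness=max(0,5-6)=0
  Job 2: p=6, d=7, C=11, tardiness=max(0,11-7)=4
  Job 3: p=9, d=17, C=20, tardiness=max(0,20-17)=3
  Job 4: p=8, d=20, C=28, tardiness=max(0,28-20)=8
Total tardiness = 15

15


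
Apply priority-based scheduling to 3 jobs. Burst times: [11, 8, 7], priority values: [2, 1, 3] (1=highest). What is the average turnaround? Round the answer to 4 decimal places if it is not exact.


Sort by priority (ascending = highest first):
Order: [(1, 8), (2, 11), (3, 7)]
Completion times:
  Priority 1, burst=8, C=8
  Priority 2, burst=11, C=19
  Priority 3, burst=7, C=26
Average turnaround = 53/3 = 17.6667

17.6667


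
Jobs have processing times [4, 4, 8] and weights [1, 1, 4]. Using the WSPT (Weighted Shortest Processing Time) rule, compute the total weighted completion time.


Compute p/w ratios and sort ascending (WSPT): [(8, 4), (4, 1), (4, 1)]
Compute weighted completion times:
  Job (p=8,w=4): C=8, w*C=4*8=32
  Job (p=4,w=1): C=12, w*C=1*12=12
  Job (p=4,w=1): C=16, w*C=1*16=16
Total weighted completion time = 60

60


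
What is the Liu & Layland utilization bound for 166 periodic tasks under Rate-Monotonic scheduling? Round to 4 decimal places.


Compute 2^(1/166) = 1.0041843153
Subtract 1: 1.0041843153 - 1 = 0.0041843153
Multiply by n: 166 * 0.0041843153 = 0.6945963398
Round to 4 dp: 0.6946

0.6946


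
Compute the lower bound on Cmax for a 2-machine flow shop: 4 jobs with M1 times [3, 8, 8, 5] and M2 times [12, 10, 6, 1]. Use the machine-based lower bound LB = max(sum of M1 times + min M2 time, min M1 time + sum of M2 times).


LB1 = sum(M1 times) + min(M2 times) = 24 + 1 = 25
LB2 = min(M1 times) + sum(M2 times) = 3 + 29 = 32
Lower bound = max(LB1, LB2) = max(25, 32) = 32

32


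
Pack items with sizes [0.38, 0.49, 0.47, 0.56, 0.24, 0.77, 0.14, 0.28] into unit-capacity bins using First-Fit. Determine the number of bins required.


Place items sequentially using First-Fit:
  Item 0.38 -> new Bin 1
  Item 0.49 -> Bin 1 (now 0.87)
  Item 0.47 -> new Bin 2
  Item 0.56 -> new Bin 3
  Item 0.24 -> Bin 2 (now 0.71)
  Item 0.77 -> new Bin 4
  Item 0.14 -> Bin 2 (now 0.85)
  Item 0.28 -> Bin 3 (now 0.84)
Total bins used = 4

4


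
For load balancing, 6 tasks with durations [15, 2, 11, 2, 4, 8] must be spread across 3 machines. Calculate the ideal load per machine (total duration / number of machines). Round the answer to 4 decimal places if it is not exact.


Total processing time = 15 + 2 + 11 + 2 + 4 + 8 = 42
Number of machines = 3
Ideal balanced load = 42 / 3 = 14.0

14.0


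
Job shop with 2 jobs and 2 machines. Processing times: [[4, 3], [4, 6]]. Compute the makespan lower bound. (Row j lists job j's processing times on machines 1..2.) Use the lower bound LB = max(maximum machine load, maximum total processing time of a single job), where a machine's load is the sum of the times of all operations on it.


Machine loads:
  Machine 1: 4 + 4 = 8
  Machine 2: 3 + 6 = 9
Max machine load = 9
Job totals:
  Job 1: 7
  Job 2: 10
Max job total = 10
Lower bound = max(9, 10) = 10

10


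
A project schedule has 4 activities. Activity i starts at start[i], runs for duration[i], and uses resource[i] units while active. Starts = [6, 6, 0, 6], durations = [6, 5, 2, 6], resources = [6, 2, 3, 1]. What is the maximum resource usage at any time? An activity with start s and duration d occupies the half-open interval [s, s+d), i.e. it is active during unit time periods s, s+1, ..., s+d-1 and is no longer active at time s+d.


Each activity i is active on [start_i, start_i + duration_i).
Compute total resource usage per time slot:
  t=0: active resources = [3], total = 3
  t=1: active resources = [3], total = 3
  t=2: active resources = [], total = 0
  t=3: active resources = [], total = 0
  t=4: active resources = [], total = 0
  t=5: active resources = [], total = 0
  t=6: active resources = [6, 2, 1], total = 9
  t=7: active resources = [6, 2, 1], total = 9
  t=8: active resources = [6, 2, 1], total = 9
  t=9: active resources = [6, 2, 1], total = 9
  t=10: active resources = [6, 2, 1], total = 9
  t=11: active resources = [6, 1], total = 7
Peak resource demand = 9

9


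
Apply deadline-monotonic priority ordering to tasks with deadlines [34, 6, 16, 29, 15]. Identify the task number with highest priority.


Sort tasks by relative deadline (ascending):
  Task 2: deadline = 6
  Task 5: deadline = 15
  Task 3: deadline = 16
  Task 4: deadline = 29
  Task 1: deadline = 34
Priority order (highest first): [2, 5, 3, 4, 1]
Highest priority task = 2

2


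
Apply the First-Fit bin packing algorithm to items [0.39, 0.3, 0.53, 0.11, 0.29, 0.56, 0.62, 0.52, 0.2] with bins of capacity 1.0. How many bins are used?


Place items sequentially using First-Fit:
  Item 0.39 -> new Bin 1
  Item 0.3 -> Bin 1 (now 0.69)
  Item 0.53 -> new Bin 2
  Item 0.11 -> Bin 1 (now 0.8)
  Item 0.29 -> Bin 2 (now 0.82)
  Item 0.56 -> new Bin 3
  Item 0.62 -> new Bin 4
  Item 0.52 -> new Bin 5
  Item 0.2 -> Bin 1 (now 1.0)
Total bins used = 5

5


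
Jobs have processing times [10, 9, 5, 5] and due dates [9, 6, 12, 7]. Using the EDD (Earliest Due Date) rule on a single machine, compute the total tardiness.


Sort by due date (EDD order): [(9, 6), (5, 7), (10, 9), (5, 12)]
Compute completion times and tardiness:
  Job 1: p=9, d=6, C=9, tardiness=max(0,9-6)=3
  Job 2: p=5, d=7, C=14, tardiness=max(0,14-7)=7
  Job 3: p=10, d=9, C=24, tardiness=max(0,24-9)=15
  Job 4: p=5, d=12, C=29, tardiness=max(0,29-12)=17
Total tardiness = 42

42


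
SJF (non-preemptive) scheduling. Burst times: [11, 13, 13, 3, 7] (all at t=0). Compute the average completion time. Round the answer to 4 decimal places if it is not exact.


SJF order (ascending): [3, 7, 11, 13, 13]
Completion times:
  Job 1: burst=3, C=3
  Job 2: burst=7, C=10
  Job 3: burst=11, C=21
  Job 4: burst=13, C=34
  Job 5: burst=13, C=47
Average completion = 115/5 = 23.0

23.0


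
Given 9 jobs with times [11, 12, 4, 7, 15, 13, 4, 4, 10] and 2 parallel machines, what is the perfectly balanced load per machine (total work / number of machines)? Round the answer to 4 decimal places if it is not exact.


Total processing time = 11 + 12 + 4 + 7 + 15 + 13 + 4 + 4 + 10 = 80
Number of machines = 2
Ideal balanced load = 80 / 2 = 40.0

40.0


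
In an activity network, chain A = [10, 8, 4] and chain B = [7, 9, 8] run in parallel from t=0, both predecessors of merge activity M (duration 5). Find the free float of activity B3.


ES(B3) = sum of predecessors on chain B = 16
EF(B3) = ES + duration = 16 + 8 = 24
Successor of B3 is M. ES(M) = max(sum(A), sum(B)) = max(22, 24) = 24
Free float = ES(successor) - EF(current) = 24 - 24 = 0

0


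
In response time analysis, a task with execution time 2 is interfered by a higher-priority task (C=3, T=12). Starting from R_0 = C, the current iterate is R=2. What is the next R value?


R_next = C + ceil(R_prev / T_hp) * C_hp
ceil(2 / 12) = ceil(0.1667) = 1
Interference = 1 * 3 = 3
R_next = 2 + 3 = 5

5


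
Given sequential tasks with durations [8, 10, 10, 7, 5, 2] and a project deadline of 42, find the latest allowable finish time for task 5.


LF(activity 5) = deadline - sum of successor durations
Successors: activities 6 through 6 with durations [2]
Sum of successor durations = 2
LF = 42 - 2 = 40

40


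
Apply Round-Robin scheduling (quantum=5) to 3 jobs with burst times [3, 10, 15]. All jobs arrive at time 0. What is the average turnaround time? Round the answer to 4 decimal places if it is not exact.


Time quantum = 5
Execution trace:
  J1 runs 3 units, time = 3
  J2 runs 5 units, time = 8
  J3 runs 5 units, time = 13
  J2 runs 5 units, time = 18
  J3 runs 5 units, time = 23
  J3 runs 5 units, time = 28
Finish times: [3, 18, 28]
Average turnaround = 49/3 = 16.3333

16.3333


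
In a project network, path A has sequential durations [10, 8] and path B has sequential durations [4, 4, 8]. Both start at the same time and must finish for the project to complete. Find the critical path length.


Path A total = 10 + 8 = 18
Path B total = 4 + 4 + 8 = 16
Critical path = longest path = max(18, 16) = 18

18


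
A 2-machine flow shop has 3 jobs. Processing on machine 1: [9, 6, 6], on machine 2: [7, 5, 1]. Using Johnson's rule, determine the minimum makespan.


Apply Johnson's rule:
  Group 1 (a <= b): []
  Group 2 (a > b): [(1, 9, 7), (2, 6, 5), (3, 6, 1)]
Optimal job order: [1, 2, 3]
Schedule:
  Job 1: M1 done at 9, M2 done at 16
  Job 2: M1 done at 15, M2 done at 21
  Job 3: M1 done at 21, M2 done at 22
Makespan = 22

22


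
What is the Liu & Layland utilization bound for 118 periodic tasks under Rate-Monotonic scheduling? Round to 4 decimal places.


Compute 2^(1/118) = 1.0058914152
Subtract 1: 1.0058914152 - 1 = 0.0058914152
Multiply by n: 118 * 0.0058914152 = 0.6951869936
Round to 4 dp: 0.6952

0.6952


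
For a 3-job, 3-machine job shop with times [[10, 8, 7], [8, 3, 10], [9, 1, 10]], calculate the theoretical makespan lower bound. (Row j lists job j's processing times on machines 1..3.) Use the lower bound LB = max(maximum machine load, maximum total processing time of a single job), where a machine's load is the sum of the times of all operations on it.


Machine loads:
  Machine 1: 10 + 8 + 9 = 27
  Machine 2: 8 + 3 + 1 = 12
  Machine 3: 7 + 10 + 10 = 27
Max machine load = 27
Job totals:
  Job 1: 25
  Job 2: 21
  Job 3: 20
Max job total = 25
Lower bound = max(27, 25) = 27

27


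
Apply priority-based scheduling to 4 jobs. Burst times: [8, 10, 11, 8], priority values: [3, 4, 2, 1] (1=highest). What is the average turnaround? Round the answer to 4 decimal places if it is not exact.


Sort by priority (ascending = highest first):
Order: [(1, 8), (2, 11), (3, 8), (4, 10)]
Completion times:
  Priority 1, burst=8, C=8
  Priority 2, burst=11, C=19
  Priority 3, burst=8, C=27
  Priority 4, burst=10, C=37
Average turnaround = 91/4 = 22.75

22.75


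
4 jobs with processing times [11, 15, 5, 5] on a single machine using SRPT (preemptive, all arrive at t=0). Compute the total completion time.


Since all jobs arrive at t=0, SRPT equals SPT ordering.
SPT order: [5, 5, 11, 15]
Completion times:
  Job 1: p=5, C=5
  Job 2: p=5, C=10
  Job 3: p=11, C=21
  Job 4: p=15, C=36
Total completion time = 5 + 10 + 21 + 36 = 72

72


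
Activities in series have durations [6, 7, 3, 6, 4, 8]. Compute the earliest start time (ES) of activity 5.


Activity 5 starts after activities 1 through 4 complete.
Predecessor durations: [6, 7, 3, 6]
ES = 6 + 7 + 3 + 6 = 22

22


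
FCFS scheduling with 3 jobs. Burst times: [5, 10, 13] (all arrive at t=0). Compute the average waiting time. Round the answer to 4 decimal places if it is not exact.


FCFS order (as given): [5, 10, 13]
Waiting times:
  Job 1: wait = 0
  Job 2: wait = 5
  Job 3: wait = 15
Sum of waiting times = 20
Average waiting time = 20/3 = 6.6667

6.6667


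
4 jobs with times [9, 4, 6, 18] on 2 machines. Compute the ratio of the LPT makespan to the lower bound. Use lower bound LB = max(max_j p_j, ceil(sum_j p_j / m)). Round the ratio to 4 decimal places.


LPT order: [18, 9, 6, 4]
Machine loads after assignment: [18, 19]
LPT makespan = 19
Lower bound = max(max_job, ceil(total/2)) = max(18, 19) = 19
Ratio = 19 / 19 = 1.0

1.0


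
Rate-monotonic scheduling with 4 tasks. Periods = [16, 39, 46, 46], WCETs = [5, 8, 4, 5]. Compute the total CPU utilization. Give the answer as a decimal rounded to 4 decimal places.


Compute individual utilizations (exact fractions):
  Task 1: C/T = 5/16 (approx. 0.3125)
  Task 2: C/T = 8/39 (approx. 0.2051)
  Task 3: C/T = 4/46 = 2/23 (approx. 0.087)
  Task 4: C/T = 5/46 (approx. 0.1087)
Total utilization U = 5/16 + 8/39 + 2/23 + 5/46 = 10237/14352
Rounded to 4 decimal places: U = 0.7133
RM (Liu & Layland) bound for 4 tasks = 0.756828; compare with U = 10237/14352 (approx. 0.713280)
U <= bound, so schedulable by RM sufficient condition.

0.7133


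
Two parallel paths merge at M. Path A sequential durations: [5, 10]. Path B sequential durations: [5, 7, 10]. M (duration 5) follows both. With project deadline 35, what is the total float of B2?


Forward pass: ES(B2) = sum of predecessors on chain B = 5
EF = ES + duration = 5 + 7 = 12
Backward pass: LF(M) = deadline = 35; LS(M) = 35 - 5 = 30
LF(B2) = LS(M) - sum(successors on chain B) = 30 - 10 = 20
LS = LF - duration = 20 - 7 = 13
Total float = LS - ES = 13 - 5 = 8

8


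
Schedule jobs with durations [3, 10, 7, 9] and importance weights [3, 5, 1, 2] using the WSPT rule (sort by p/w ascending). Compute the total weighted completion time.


Compute p/w ratios and sort ascending (WSPT): [(3, 3), (10, 5), (9, 2), (7, 1)]
Compute weighted completion times:
  Job (p=3,w=3): C=3, w*C=3*3=9
  Job (p=10,w=5): C=13, w*C=5*13=65
  Job (p=9,w=2): C=22, w*C=2*22=44
  Job (p=7,w=1): C=29, w*C=1*29=29
Total weighted completion time = 147

147


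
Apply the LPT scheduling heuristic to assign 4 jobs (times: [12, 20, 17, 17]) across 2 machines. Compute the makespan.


Sort jobs in decreasing order (LPT): [20, 17, 17, 12]
Assign each job to the least loaded machine:
  Machine 1: jobs [20, 12], load = 32
  Machine 2: jobs [17, 17], load = 34
Makespan = max load = 34

34


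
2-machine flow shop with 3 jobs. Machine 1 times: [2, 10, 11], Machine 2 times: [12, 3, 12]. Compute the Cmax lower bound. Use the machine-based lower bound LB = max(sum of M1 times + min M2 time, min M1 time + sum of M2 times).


LB1 = sum(M1 times) + min(M2 times) = 23 + 3 = 26
LB2 = min(M1 times) + sum(M2 times) = 2 + 27 = 29
Lower bound = max(LB1, LB2) = max(26, 29) = 29

29


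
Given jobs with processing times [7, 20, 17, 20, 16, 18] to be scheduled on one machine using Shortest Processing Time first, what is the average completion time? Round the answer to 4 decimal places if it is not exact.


Sort jobs by processing time (SPT order): [7, 16, 17, 18, 20, 20]
Compute completion times sequentially:
  Job 1: processing = 7, completes at 7
  Job 2: processing = 16, completes at 23
  Job 3: processing = 17, completes at 40
  Job 4: processing = 18, completes at 58
  Job 5: processing = 20, completes at 78
  Job 6: processing = 20, completes at 98
Sum of completion times = 304
Average completion time = 304/6 = 50.6667

50.6667


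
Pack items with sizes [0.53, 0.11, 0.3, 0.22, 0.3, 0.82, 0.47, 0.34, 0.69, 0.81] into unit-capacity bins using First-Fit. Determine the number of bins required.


Place items sequentially using First-Fit:
  Item 0.53 -> new Bin 1
  Item 0.11 -> Bin 1 (now 0.64)
  Item 0.3 -> Bin 1 (now 0.94)
  Item 0.22 -> new Bin 2
  Item 0.3 -> Bin 2 (now 0.52)
  Item 0.82 -> new Bin 3
  Item 0.47 -> Bin 2 (now 0.99)
  Item 0.34 -> new Bin 4
  Item 0.69 -> new Bin 5
  Item 0.81 -> new Bin 6
Total bins used = 6

6


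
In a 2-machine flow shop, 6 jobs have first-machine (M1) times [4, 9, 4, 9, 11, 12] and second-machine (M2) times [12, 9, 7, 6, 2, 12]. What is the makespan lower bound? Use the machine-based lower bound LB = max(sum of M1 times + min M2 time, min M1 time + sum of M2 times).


LB1 = sum(M1 times) + min(M2 times) = 49 + 2 = 51
LB2 = min(M1 times) + sum(M2 times) = 4 + 48 = 52
Lower bound = max(LB1, LB2) = max(51, 52) = 52

52


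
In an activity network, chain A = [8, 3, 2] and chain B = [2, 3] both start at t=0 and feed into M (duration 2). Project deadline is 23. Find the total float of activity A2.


Forward pass: ES(A2) = sum of predecessors on chain A = 8
EF = ES + duration = 8 + 3 = 11
Backward pass: LF(M) = deadline = 23; LS(M) = 23 - 2 = 21
LF(A2) = LS(M) - sum(successors on chain A) = 21 - 2 = 19
LS = LF - duration = 19 - 3 = 16
Total float = LS - ES = 16 - 8 = 8

8


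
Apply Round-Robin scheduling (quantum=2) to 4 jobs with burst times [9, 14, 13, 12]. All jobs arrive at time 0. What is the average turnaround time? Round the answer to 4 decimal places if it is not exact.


Time quantum = 2
Execution trace:
  J1 runs 2 units, time = 2
  J2 runs 2 units, time = 4
  J3 runs 2 units, time = 6
  J4 runs 2 units, time = 8
  J1 runs 2 units, time = 10
  J2 runs 2 units, time = 12
  J3 runs 2 units, time = 14
  J4 runs 2 units, time = 16
  J1 runs 2 units, time = 18
  J2 runs 2 units, time = 20
  J3 runs 2 units, time = 22
  J4 runs 2 units, time = 24
  J1 runs 2 units, time = 26
  J2 runs 2 units, time = 28
  J3 runs 2 units, time = 30
  J4 runs 2 units, time = 32
  J1 runs 1 units, time = 33
  J2 runs 2 units, time = 35
  J3 runs 2 units, time = 37
  J4 runs 2 units, time = 39
  J2 runs 2 units, time = 41
  J3 runs 2 units, time = 43
  J4 runs 2 units, time = 45
  J2 runs 2 units, time = 47
  J3 runs 1 units, time = 48
Finish times: [33, 47, 48, 45]
Average turnaround = 173/4 = 43.25

43.25


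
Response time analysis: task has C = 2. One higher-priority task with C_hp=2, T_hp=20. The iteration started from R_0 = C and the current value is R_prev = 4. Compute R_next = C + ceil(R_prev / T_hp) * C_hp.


R_next = C + ceil(R_prev / T_hp) * C_hp
ceil(4 / 20) = ceil(0.2) = 1
Interference = 1 * 2 = 2
R_next = 2 + 2 = 4
R_next = R_prev, so the iteration has converged (response time = 4).

4


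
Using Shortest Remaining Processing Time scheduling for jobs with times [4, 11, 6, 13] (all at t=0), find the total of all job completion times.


Since all jobs arrive at t=0, SRPT equals SPT ordering.
SPT order: [4, 6, 11, 13]
Completion times:
  Job 1: p=4, C=4
  Job 2: p=6, C=10
  Job 3: p=11, C=21
  Job 4: p=13, C=34
Total completion time = 4 + 10 + 21 + 34 = 69

69


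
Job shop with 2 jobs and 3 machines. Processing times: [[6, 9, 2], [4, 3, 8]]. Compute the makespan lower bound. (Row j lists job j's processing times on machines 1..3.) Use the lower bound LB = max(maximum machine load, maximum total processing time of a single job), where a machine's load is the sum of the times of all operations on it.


Machine loads:
  Machine 1: 6 + 4 = 10
  Machine 2: 9 + 3 = 12
  Machine 3: 2 + 8 = 10
Max machine load = 12
Job totals:
  Job 1: 17
  Job 2: 15
Max job total = 17
Lower bound = max(12, 17) = 17

17


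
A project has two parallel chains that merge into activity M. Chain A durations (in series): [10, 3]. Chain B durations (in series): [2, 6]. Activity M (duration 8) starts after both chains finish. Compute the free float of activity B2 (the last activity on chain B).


ES(B2) = sum of predecessors on chain B = 2
EF(B2) = ES + duration = 2 + 6 = 8
Successor of B2 is M. ES(M) = max(sum(A), sum(B)) = max(13, 8) = 13
Free float = ES(successor) - EF(current) = 13 - 8 = 5

5


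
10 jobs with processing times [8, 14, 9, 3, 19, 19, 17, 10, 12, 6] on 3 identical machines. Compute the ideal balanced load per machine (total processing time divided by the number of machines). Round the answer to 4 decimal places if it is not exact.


Total processing time = 8 + 14 + 9 + 3 + 19 + 19 + 17 + 10 + 12 + 6 = 117
Number of machines = 3
Ideal balanced load = 117 / 3 = 39.0

39.0


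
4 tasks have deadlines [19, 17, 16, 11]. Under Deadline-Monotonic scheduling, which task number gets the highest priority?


Sort tasks by relative deadline (ascending):
  Task 4: deadline = 11
  Task 3: deadline = 16
  Task 2: deadline = 17
  Task 1: deadline = 19
Priority order (highest first): [4, 3, 2, 1]
Highest priority task = 4

4


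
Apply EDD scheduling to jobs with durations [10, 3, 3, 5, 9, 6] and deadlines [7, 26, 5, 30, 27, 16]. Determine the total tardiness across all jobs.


Sort by due date (EDD order): [(3, 5), (10, 7), (6, 16), (3, 26), (9, 27), (5, 30)]
Compute completion times and tardiness:
  Job 1: p=3, d=5, C=3, tardiness=max(0,3-5)=0
  Job 2: p=10, d=7, C=13, tardiness=max(0,13-7)=6
  Job 3: p=6, d=16, C=19, tardiness=max(0,19-16)=3
  Job 4: p=3, d=26, C=22, tardiness=max(0,22-26)=0
  Job 5: p=9, d=27, C=31, tardiness=max(0,31-27)=4
  Job 6: p=5, d=30, C=36, tardiness=max(0,36-30)=6
Total tardiness = 19

19


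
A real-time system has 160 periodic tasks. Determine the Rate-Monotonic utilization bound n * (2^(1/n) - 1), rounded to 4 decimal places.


Compute 2^(1/160) = 1.0043415673
Subtract 1: 1.0043415673 - 1 = 0.0043415673
Multiply by n: 160 * 0.0043415673 = 0.6946507680
Round to 4 dp: 0.6947

0.6947


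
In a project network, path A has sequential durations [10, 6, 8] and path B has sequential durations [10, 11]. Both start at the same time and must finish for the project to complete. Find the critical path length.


Path A total = 10 + 6 + 8 = 24
Path B total = 10 + 11 = 21
Critical path = longest path = max(24, 21) = 24

24


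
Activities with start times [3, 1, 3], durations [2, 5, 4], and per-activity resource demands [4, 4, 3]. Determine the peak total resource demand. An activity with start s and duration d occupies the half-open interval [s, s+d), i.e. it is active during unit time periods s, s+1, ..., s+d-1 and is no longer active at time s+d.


Each activity i is active on [start_i, start_i + duration_i).
Compute total resource usage per time slot:
  t=0: active resources = [], total = 0
  t=1: active resources = [4], total = 4
  t=2: active resources = [4], total = 4
  t=3: active resources = [4, 4, 3], total = 11
  t=4: active resources = [4, 4, 3], total = 11
  t=5: active resources = [4, 3], total = 7
  t=6: active resources = [3], total = 3
Peak resource demand = 11

11


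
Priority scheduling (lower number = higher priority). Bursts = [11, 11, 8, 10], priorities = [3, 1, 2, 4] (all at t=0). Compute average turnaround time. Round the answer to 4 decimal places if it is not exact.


Sort by priority (ascending = highest first):
Order: [(1, 11), (2, 8), (3, 11), (4, 10)]
Completion times:
  Priority 1, burst=11, C=11
  Priority 2, burst=8, C=19
  Priority 3, burst=11, C=30
  Priority 4, burst=10, C=40
Average turnaround = 100/4 = 25.0

25.0


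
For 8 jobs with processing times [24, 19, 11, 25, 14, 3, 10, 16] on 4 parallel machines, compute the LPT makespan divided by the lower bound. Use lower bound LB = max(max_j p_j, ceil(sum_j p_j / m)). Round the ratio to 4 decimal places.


LPT order: [25, 24, 19, 16, 14, 11, 10, 3]
Machine loads after assignment: [28, 34, 30, 30]
LPT makespan = 34
Lower bound = max(max_job, ceil(total/4)) = max(25, 31) = 31
Ratio = 34 / 31 = 1.0968

1.0968


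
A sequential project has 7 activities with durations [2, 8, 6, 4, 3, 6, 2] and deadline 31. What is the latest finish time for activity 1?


LF(activity 1) = deadline - sum of successor durations
Successors: activities 2 through 7 with durations [8, 6, 4, 3, 6, 2]
Sum of successor durations = 29
LF = 31 - 29 = 2

2


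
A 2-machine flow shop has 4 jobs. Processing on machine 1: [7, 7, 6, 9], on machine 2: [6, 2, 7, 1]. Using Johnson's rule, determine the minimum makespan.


Apply Johnson's rule:
  Group 1 (a <= b): [(3, 6, 7)]
  Group 2 (a > b): [(1, 7, 6), (2, 7, 2), (4, 9, 1)]
Optimal job order: [3, 1, 2, 4]
Schedule:
  Job 3: M1 done at 6, M2 done at 13
  Job 1: M1 done at 13, M2 done at 19
  Job 2: M1 done at 20, M2 done at 22
  Job 4: M1 done at 29, M2 done at 30
Makespan = 30

30


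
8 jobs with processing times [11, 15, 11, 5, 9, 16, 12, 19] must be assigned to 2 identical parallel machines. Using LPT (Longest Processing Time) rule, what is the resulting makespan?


Sort jobs in decreasing order (LPT): [19, 16, 15, 12, 11, 11, 9, 5]
Assign each job to the least loaded machine:
  Machine 1: jobs [19, 12, 11, 9], load = 51
  Machine 2: jobs [16, 15, 11, 5], load = 47
Makespan = max load = 51

51


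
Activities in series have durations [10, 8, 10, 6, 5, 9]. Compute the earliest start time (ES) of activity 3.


Activity 3 starts after activities 1 through 2 complete.
Predecessor durations: [10, 8]
ES = 10 + 8 = 18

18


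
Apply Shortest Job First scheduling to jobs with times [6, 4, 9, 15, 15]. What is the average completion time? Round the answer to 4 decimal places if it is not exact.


SJF order (ascending): [4, 6, 9, 15, 15]
Completion times:
  Job 1: burst=4, C=4
  Job 2: burst=6, C=10
  Job 3: burst=9, C=19
  Job 4: burst=15, C=34
  Job 5: burst=15, C=49
Average completion = 116/5 = 23.2

23.2


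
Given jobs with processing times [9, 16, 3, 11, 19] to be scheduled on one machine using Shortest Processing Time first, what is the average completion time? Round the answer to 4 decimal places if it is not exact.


Sort jobs by processing time (SPT order): [3, 9, 11, 16, 19]
Compute completion times sequentially:
  Job 1: processing = 3, completes at 3
  Job 2: processing = 9, completes at 12
  Job 3: processing = 11, completes at 23
  Job 4: processing = 16, completes at 39
  Job 5: processing = 19, completes at 58
Sum of completion times = 135
Average completion time = 135/5 = 27.0

27.0


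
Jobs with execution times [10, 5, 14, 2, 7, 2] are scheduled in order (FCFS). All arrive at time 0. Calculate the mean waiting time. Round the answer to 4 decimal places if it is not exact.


FCFS order (as given): [10, 5, 14, 2, 7, 2]
Waiting times:
  Job 1: wait = 0
  Job 2: wait = 10
  Job 3: wait = 15
  Job 4: wait = 29
  Job 5: wait = 31
  Job 6: wait = 38
Sum of waiting times = 123
Average waiting time = 123/6 = 20.5

20.5


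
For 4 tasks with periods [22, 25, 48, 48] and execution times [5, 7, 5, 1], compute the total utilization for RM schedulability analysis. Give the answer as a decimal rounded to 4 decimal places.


Compute individual utilizations (exact fractions):
  Task 1: C/T = 5/22 (approx. 0.2273)
  Task 2: C/T = 7/25 (approx. 0.28)
  Task 3: C/T = 5/48 (approx. 0.1042)
  Task 4: C/T = 1/48 (approx. 0.0208)
Total utilization U = 5/22 + 7/25 + 5/48 + 1/48 = 1391/2200
Rounded to 4 decimal places: U = 0.6323
RM (Liu & Layland) bound for 4 tasks = 0.756828; compare with U = 1391/2200 (approx. 0.632273)
U <= bound, so schedulable by RM sufficient condition.

0.6323


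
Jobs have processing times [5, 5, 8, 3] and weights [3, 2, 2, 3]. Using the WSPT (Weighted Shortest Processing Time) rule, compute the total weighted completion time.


Compute p/w ratios and sort ascending (WSPT): [(3, 3), (5, 3), (5, 2), (8, 2)]
Compute weighted completion times:
  Job (p=3,w=3): C=3, w*C=3*3=9
  Job (p=5,w=3): C=8, w*C=3*8=24
  Job (p=5,w=2): C=13, w*C=2*13=26
  Job (p=8,w=2): C=21, w*C=2*21=42
Total weighted completion time = 101

101


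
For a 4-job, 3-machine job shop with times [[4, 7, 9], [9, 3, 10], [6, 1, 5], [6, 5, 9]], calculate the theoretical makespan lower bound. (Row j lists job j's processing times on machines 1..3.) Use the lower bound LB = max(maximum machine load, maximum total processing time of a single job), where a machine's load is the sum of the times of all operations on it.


Machine loads:
  Machine 1: 4 + 9 + 6 + 6 = 25
  Machine 2: 7 + 3 + 1 + 5 = 16
  Machine 3: 9 + 10 + 5 + 9 = 33
Max machine load = 33
Job totals:
  Job 1: 20
  Job 2: 22
  Job 3: 12
  Job 4: 20
Max job total = 22
Lower bound = max(33, 22) = 33

33


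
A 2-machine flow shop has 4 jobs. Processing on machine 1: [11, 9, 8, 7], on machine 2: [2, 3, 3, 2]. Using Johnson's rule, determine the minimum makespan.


Apply Johnson's rule:
  Group 1 (a <= b): []
  Group 2 (a > b): [(2, 9, 3), (3, 8, 3), (1, 11, 2), (4, 7, 2)]
Optimal job order: [2, 3, 1, 4]
Schedule:
  Job 2: M1 done at 9, M2 done at 12
  Job 3: M1 done at 17, M2 done at 20
  Job 1: M1 done at 28, M2 done at 30
  Job 4: M1 done at 35, M2 done at 37
Makespan = 37

37


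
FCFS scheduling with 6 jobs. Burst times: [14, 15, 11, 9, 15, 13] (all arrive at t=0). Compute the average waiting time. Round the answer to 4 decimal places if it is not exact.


FCFS order (as given): [14, 15, 11, 9, 15, 13]
Waiting times:
  Job 1: wait = 0
  Job 2: wait = 14
  Job 3: wait = 29
  Job 4: wait = 40
  Job 5: wait = 49
  Job 6: wait = 64
Sum of waiting times = 196
Average waiting time = 196/6 = 32.6667

32.6667


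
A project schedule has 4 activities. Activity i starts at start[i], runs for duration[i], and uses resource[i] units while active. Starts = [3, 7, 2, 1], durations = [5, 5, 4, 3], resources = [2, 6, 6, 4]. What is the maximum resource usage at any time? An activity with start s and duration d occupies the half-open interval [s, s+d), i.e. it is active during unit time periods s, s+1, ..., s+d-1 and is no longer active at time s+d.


Each activity i is active on [start_i, start_i + duration_i).
Compute total resource usage per time slot:
  t=0: active resources = [], total = 0
  t=1: active resources = [4], total = 4
  t=2: active resources = [6, 4], total = 10
  t=3: active resources = [2, 6, 4], total = 12
  t=4: active resources = [2, 6], total = 8
  t=5: active resources = [2, 6], total = 8
  t=6: active resources = [2], total = 2
  t=7: active resources = [2, 6], total = 8
  t=8: active resources = [6], total = 6
  t=9: active resources = [6], total = 6
  t=10: active resources = [6], total = 6
  t=11: active resources = [6], total = 6
Peak resource demand = 12

12


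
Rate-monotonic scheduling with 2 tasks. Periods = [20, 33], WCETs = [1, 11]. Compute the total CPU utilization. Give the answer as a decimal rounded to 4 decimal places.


Compute individual utilizations (exact fractions):
  Task 1: C/T = 1/20 (approx. 0.05)
  Task 2: C/T = 11/33 = 1/3 (approx. 0.3333)
Total utilization U = 1/20 + 1/3 = 23/60
Rounded to 4 decimal places: U = 0.3833
RM (Liu & Layland) bound for 2 tasks = 0.828427; compare with U = 23/60 (approx. 0.383333)
U <= bound, so schedulable by RM sufficient condition.

0.3833


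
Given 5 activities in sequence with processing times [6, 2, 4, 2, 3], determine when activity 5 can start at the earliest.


Activity 5 starts after activities 1 through 4 complete.
Predecessor durations: [6, 2, 4, 2]
ES = 6 + 2 + 4 + 2 = 14

14


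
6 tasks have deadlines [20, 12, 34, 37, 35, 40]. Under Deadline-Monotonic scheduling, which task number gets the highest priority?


Sort tasks by relative deadline (ascending):
  Task 2: deadline = 12
  Task 1: deadline = 20
  Task 3: deadline = 34
  Task 5: deadline = 35
  Task 4: deadline = 37
  Task 6: deadline = 40
Priority order (highest first): [2, 1, 3, 5, 4, 6]
Highest priority task = 2

2


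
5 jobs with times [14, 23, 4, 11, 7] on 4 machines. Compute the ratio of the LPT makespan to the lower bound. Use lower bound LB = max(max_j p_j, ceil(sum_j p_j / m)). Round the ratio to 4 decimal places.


LPT order: [23, 14, 11, 7, 4]
Machine loads after assignment: [23, 14, 11, 11]
LPT makespan = 23
Lower bound = max(max_job, ceil(total/4)) = max(23, 15) = 23
Ratio = 23 / 23 = 1.0

1.0


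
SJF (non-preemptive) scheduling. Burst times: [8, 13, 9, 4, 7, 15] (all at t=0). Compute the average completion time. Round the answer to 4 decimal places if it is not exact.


SJF order (ascending): [4, 7, 8, 9, 13, 15]
Completion times:
  Job 1: burst=4, C=4
  Job 2: burst=7, C=11
  Job 3: burst=8, C=19
  Job 4: burst=9, C=28
  Job 5: burst=13, C=41
  Job 6: burst=15, C=56
Average completion = 159/6 = 26.5

26.5


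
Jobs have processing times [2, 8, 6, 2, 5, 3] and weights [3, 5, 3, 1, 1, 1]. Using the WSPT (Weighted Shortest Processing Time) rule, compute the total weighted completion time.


Compute p/w ratios and sort ascending (WSPT): [(2, 3), (8, 5), (6, 3), (2, 1), (3, 1), (5, 1)]
Compute weighted completion times:
  Job (p=2,w=3): C=2, w*C=3*2=6
  Job (p=8,w=5): C=10, w*C=5*10=50
  Job (p=6,w=3): C=16, w*C=3*16=48
  Job (p=2,w=1): C=18, w*C=1*18=18
  Job (p=3,w=1): C=21, w*C=1*21=21
  Job (p=5,w=1): C=26, w*C=1*26=26
Total weighted completion time = 169

169


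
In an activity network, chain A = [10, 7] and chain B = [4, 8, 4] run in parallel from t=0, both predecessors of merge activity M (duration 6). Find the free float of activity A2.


ES(A2) = sum of predecessors on chain A = 10
EF(A2) = ES + duration = 10 + 7 = 17
Successor of A2 is M. ES(M) = max(sum(A), sum(B)) = max(17, 16) = 17
Free float = ES(successor) - EF(current) = 17 - 17 = 0

0


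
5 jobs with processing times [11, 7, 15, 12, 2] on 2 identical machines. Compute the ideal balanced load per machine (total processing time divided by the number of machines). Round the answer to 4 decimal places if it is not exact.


Total processing time = 11 + 7 + 15 + 12 + 2 = 47
Number of machines = 2
Ideal balanced load = 47 / 2 = 23.5

23.5


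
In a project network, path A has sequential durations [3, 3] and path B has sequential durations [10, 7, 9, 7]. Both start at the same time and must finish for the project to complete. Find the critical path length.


Path A total = 3 + 3 = 6
Path B total = 10 + 7 + 9 + 7 = 33
Critical path = longest path = max(6, 33) = 33

33


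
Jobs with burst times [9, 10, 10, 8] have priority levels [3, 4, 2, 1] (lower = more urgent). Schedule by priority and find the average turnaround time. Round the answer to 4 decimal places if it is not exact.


Sort by priority (ascending = highest first):
Order: [(1, 8), (2, 10), (3, 9), (4, 10)]
Completion times:
  Priority 1, burst=8, C=8
  Priority 2, burst=10, C=18
  Priority 3, burst=9, C=27
  Priority 4, burst=10, C=37
Average turnaround = 90/4 = 22.5

22.5
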